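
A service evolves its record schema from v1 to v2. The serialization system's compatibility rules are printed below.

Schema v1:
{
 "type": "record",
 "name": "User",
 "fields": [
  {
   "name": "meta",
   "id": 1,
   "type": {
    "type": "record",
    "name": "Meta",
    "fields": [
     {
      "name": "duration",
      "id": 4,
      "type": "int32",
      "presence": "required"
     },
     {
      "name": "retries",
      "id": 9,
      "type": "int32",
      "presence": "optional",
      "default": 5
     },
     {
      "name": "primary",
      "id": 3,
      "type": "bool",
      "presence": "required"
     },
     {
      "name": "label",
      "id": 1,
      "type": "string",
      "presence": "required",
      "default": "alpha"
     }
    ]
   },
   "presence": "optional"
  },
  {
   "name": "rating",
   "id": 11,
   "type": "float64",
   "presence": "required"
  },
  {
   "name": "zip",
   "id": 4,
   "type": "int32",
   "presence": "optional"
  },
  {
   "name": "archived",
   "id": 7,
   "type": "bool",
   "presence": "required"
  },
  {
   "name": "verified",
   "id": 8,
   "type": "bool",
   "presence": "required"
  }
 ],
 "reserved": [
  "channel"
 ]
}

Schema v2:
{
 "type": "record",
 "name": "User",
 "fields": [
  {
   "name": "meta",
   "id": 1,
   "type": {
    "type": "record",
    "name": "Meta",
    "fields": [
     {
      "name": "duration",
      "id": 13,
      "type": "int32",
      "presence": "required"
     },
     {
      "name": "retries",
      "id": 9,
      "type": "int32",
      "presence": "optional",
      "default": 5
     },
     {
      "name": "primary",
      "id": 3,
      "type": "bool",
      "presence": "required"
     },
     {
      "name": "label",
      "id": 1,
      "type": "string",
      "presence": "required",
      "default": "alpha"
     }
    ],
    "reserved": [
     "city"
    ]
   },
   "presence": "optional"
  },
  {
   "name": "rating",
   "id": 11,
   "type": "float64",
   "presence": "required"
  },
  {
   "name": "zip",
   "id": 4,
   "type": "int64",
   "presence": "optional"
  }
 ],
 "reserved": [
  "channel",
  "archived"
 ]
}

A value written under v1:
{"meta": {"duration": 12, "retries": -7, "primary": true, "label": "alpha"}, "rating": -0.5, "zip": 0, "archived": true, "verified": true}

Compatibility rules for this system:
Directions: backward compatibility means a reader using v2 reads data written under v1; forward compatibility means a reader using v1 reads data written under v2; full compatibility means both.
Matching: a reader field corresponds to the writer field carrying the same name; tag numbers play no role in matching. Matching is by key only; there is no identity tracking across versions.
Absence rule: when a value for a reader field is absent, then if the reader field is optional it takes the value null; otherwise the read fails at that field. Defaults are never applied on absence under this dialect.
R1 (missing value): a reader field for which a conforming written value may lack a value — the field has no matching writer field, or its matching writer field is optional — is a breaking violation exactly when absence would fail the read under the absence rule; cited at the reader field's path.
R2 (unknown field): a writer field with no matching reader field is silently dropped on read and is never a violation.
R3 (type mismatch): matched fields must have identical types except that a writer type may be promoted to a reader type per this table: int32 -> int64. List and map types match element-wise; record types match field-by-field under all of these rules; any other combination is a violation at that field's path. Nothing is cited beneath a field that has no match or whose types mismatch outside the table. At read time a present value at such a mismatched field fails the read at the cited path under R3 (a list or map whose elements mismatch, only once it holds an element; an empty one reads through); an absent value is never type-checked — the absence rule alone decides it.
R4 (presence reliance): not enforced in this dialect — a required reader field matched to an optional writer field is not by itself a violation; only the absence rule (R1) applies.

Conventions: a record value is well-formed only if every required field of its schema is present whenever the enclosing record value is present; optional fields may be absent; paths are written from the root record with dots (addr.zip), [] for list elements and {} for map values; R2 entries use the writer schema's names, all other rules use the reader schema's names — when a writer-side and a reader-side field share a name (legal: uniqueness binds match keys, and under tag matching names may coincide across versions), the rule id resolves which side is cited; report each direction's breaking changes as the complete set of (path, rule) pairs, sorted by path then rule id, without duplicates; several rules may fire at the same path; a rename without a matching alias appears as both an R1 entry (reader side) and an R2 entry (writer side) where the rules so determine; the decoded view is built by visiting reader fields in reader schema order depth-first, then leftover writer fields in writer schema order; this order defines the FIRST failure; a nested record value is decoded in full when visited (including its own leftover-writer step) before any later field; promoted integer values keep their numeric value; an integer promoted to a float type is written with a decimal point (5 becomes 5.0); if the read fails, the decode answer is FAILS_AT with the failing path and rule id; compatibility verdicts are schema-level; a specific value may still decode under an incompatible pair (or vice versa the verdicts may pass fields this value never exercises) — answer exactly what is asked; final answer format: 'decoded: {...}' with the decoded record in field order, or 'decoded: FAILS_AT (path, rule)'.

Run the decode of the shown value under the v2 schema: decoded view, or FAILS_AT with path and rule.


arrows below run writer -> reader for User
decode walk for User under reader schema v2:
  meta.duration := 12
  meta.retries := -7
  meta.primary := true
  meta.label := "alpha"
  rating := -0.5
  zip := 0 (int32 -> int64)
  writer archived: unknown -> dropped
  writer verified: unknown -> dropped
  => decoded: {"meta": {"duration": 12, "retries": -7, "primary": true, "label": "alpha"}, "rating": -0.5, "zip": 0}
diffs on User not affecting the asked answer:
  field zip in record User: type int32 changed to int64 -> affects the rule determinations only; this particular User value decodes identically
  field duration in record Meta: tag 4 changed to 13 -> fires no rule on User under this dialect and leaves the result unchanged

decoded: {"meta": {"duration": 12, "retries": -7, "primary": true, "label": "alpha"}, "rating": -0.5, "zip": 0}


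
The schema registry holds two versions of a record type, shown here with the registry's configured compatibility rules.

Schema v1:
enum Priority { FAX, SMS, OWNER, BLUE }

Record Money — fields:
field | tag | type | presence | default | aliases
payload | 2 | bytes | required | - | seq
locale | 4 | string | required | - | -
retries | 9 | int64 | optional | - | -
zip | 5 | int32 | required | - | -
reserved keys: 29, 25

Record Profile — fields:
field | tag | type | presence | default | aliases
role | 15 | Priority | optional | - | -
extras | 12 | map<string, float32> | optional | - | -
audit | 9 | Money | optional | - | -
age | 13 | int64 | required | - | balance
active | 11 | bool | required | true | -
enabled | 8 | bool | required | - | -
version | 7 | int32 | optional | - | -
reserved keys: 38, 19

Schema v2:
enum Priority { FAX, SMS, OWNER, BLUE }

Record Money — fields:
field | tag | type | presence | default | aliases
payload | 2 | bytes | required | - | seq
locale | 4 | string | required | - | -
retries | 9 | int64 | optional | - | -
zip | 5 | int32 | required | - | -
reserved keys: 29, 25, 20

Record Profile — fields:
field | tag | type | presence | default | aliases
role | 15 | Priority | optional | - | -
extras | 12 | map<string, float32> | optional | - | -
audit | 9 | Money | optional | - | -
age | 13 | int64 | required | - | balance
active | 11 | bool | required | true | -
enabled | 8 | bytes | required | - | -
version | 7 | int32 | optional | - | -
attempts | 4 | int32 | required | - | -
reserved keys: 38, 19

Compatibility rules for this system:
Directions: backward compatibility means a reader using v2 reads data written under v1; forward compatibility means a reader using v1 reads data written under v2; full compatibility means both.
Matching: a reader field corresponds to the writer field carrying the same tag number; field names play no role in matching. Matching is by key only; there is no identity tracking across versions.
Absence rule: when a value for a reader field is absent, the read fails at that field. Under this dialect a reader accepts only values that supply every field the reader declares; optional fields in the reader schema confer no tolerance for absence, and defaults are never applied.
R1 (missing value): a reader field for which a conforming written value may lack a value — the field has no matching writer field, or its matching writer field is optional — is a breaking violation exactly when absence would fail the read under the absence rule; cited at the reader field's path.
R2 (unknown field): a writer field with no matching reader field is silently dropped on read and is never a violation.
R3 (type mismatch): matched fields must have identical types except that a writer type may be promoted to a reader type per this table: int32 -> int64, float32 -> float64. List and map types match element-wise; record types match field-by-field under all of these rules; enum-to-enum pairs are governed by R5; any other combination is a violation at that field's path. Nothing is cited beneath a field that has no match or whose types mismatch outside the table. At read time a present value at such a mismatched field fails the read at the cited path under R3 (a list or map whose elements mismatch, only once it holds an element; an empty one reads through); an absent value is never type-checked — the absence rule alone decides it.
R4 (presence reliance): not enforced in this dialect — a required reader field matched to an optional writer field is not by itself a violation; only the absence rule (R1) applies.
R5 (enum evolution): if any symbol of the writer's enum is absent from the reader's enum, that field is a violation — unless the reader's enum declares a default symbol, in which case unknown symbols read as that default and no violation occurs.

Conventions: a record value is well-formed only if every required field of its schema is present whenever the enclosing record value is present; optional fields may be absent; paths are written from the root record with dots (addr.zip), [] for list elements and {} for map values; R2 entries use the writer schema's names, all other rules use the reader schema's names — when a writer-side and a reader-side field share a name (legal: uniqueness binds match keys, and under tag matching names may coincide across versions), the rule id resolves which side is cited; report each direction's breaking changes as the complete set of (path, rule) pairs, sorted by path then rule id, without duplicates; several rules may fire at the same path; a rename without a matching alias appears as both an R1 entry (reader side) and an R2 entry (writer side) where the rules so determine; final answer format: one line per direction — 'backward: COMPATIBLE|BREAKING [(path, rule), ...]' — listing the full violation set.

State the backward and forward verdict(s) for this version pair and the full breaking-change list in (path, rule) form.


in Profile below, arrows point writer -> reader
backward on Profile — v2 reading data written by v1:
  Priority -> Priority, writer optional: role aligns to role
  map<string, float32> -> map<string, float32>, writer optional: extras aligns to extras
  Money -> Money, writer optional: audit aligns to audit
  int64 -> int64, writer required: age aligns to age
  bool -> bool, writer required: active aligns to active
  bool -> bytes, writer required: enabled aligns to enabled
  int32 -> int32, writer optional: version aligns to version
  attempts: no writer match
  bytes -> bytes, writer required: audit.payload aligns to audit.payload
  string -> string, writer required: audit.locale aligns to audit.locale
  int64 -> int64, writer optional: audit.retries aligns to audit.retries
  int32 -> int32, writer required: audit.zip aligns to audit.zip
  breaking: (attempts, R1)
  breaking: (audit, R1)
  breaking: (audit.retries, R1)
  breaking: (enabled, R3)
  breaking: (extras, R1)
  breaking: (role, R1)
  breaking: (version, R1)
  => backward verdict for Profile: BREAKING, 7 violation(s)
forward on Profile — v1 reading data written by v2:
  Priority -> Priority, writer optional: role aligns to role
  map<string, float32> -> map<string, float32>, writer optional: extras aligns to extras
  Money -> Money, writer optional: audit aligns to audit
  int64 -> int64, writer required: age aligns to age
  bool -> bool, writer required: active aligns to active
  bytes -> bool, writer required: enabled aligns to enabled
  int32 -> int32, writer optional: version aligns to version
  attempts (writer side), unknown to reader
  bytes -> bytes, writer required: audit.payload aligns to audit.payload
  string -> string, writer required: audit.locale aligns to audit.locale
  int64 -> int64, writer optional: audit.retries aligns to audit.retries
  int32 -> int32, writer required: audit.zip aligns to audit.zip
  breaking: (audit, R1)
  breaking: (audit.retries, R1)
  breaking: (enabled, R3)
  breaking: (extras, R1)
  breaking: (role, R1)
  breaking: (version, R1)
  => forward verdict for Profile: BREAKING, 6 violation(s)

backward: BREAKING [(attempts, R1), (audit, R1), (audit.retries, R1), (enabled, R3), (extras, R1), (role, R1), (version, R1)]; forward: BREAKING [(audit, R1), (audit.retries, R1), (enabled, R3), (extras, R1), (role, R1), (version, R1)]


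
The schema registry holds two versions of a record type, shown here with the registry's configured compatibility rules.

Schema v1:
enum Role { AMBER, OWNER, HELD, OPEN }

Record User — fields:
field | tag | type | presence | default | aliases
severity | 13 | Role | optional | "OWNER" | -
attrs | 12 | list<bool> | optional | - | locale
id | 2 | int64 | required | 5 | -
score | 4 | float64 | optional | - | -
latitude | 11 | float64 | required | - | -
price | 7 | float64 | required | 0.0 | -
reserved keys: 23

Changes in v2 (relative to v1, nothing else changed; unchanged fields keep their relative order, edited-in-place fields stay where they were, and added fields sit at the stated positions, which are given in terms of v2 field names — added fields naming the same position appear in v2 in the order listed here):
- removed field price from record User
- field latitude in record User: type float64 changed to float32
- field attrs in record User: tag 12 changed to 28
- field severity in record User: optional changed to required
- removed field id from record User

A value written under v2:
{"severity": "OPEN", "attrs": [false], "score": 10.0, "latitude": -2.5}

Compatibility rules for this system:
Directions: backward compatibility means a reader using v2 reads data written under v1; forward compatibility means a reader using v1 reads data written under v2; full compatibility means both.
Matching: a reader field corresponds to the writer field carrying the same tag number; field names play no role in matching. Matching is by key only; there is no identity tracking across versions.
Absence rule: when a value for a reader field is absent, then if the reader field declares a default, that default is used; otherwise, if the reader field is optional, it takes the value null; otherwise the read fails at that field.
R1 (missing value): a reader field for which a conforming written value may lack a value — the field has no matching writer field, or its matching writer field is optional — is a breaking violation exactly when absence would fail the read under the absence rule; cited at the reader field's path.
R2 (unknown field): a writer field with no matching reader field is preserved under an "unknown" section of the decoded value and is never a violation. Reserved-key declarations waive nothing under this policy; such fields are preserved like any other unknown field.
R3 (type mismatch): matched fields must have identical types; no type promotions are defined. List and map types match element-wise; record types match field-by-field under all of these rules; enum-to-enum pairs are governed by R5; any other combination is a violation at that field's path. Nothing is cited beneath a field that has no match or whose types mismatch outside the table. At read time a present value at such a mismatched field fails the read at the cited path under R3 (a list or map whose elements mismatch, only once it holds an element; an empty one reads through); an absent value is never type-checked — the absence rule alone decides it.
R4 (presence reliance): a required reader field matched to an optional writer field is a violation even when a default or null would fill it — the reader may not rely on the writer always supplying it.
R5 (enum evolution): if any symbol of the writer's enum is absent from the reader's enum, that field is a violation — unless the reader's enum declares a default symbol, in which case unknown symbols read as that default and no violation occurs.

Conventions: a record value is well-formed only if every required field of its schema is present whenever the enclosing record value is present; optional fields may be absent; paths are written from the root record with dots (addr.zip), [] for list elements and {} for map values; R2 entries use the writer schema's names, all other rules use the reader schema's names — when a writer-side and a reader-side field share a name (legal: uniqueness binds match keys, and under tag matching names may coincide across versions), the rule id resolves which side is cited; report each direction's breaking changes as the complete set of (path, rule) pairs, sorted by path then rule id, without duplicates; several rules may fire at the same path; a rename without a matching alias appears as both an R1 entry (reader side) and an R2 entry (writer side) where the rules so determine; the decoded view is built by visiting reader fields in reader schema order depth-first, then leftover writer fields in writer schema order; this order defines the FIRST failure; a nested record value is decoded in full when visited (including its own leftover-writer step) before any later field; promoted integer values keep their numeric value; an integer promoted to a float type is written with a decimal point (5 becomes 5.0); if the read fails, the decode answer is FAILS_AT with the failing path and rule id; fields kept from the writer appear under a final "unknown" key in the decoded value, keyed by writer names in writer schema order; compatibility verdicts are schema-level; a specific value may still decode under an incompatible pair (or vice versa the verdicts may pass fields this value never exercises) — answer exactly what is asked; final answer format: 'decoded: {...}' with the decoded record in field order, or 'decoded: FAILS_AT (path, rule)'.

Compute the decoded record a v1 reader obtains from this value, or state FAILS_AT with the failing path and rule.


in User below, arrows point writer -> reader
decoding the User value with the v1 reader:
  severity := "OPEN"
  attrs := null (absent, optional -> null)
  id := 5 (absent -> default)
  score := 10.0
  read fails at latitude under R3
  => FAILS_AT (latitude, R3)
the rest of the User diff is inert for this question:
  removed field price from record User -> inert under this dialect — no rule fires on User and the result does not move
  field attrs in record User: tag 12 changed to 28 -> inert under this dialect — no rule fires on User and the result does not move
  field severity in record User: optional changed to required -> affects the rule determinations only; this particular User value decodes identically
  removed field id from record User -> inert under this dialect — no rule fires on User and the result does not move

decoded: FAILS_AT (latitude, R3)


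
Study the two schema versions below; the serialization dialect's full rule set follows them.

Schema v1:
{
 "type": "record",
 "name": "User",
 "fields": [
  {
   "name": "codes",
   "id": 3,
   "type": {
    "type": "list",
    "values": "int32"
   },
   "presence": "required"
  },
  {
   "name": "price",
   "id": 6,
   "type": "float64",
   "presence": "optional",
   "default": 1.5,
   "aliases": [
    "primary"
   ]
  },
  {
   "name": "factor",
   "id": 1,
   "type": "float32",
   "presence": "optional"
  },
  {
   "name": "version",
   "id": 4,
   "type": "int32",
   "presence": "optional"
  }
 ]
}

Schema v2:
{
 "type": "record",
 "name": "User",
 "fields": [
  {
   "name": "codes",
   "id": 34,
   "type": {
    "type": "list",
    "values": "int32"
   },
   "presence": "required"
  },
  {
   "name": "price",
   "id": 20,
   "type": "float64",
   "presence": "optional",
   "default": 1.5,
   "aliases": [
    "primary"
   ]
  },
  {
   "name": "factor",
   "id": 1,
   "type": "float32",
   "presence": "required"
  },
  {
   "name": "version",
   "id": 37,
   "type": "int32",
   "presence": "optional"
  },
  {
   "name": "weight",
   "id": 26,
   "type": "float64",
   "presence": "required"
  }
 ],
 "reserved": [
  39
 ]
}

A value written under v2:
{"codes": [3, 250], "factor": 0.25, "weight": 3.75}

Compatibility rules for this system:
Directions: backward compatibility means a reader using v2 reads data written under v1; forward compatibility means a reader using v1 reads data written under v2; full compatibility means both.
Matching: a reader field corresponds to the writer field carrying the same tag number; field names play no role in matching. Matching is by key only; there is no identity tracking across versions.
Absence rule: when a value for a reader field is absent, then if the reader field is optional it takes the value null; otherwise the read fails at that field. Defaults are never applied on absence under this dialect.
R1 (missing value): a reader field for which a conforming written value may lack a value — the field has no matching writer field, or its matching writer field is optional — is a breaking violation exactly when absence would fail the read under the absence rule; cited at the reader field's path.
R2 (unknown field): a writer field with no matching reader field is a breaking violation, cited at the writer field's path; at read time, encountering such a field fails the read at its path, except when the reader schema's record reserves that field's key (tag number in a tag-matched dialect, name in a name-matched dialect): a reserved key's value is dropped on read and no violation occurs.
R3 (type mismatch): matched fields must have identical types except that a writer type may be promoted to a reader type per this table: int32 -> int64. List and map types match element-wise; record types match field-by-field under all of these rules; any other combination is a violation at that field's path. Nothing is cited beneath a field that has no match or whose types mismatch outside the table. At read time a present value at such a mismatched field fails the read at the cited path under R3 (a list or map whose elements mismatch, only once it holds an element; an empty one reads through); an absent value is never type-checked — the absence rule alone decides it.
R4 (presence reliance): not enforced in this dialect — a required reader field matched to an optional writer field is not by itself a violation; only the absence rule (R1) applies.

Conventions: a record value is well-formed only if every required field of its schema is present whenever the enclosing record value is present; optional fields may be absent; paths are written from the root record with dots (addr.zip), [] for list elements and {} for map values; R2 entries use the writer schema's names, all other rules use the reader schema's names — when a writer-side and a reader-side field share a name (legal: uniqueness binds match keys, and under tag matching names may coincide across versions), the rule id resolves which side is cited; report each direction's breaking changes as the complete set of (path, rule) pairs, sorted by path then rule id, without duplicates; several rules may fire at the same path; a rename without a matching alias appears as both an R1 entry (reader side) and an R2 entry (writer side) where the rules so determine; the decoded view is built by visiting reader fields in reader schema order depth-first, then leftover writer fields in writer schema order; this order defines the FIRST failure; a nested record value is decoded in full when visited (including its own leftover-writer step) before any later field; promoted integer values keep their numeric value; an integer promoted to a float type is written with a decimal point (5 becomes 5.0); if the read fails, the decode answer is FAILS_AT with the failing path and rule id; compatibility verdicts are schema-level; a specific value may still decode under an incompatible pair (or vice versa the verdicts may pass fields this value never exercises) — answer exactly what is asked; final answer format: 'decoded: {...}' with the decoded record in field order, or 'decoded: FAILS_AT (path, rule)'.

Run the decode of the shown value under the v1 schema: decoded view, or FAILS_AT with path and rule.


arrows below run writer -> reader for User
decode walk for User under reader schema v1:
  read fails at codes under R1 (no fill)
  => FAILS_AT (codes, R1)
remaining User differences; none change what is asked:
  added field weight to record User: required float64, tag 26 (in v2 it sits last) -> a verdict-level change on User — the shown value reads the same
  field factor in record User: optional changed to required -> a verdict-level change on User — the shown value reads the same
  field price in record User: tag 6 changed to 20 -> a verdict-level change on User — the shown value reads the same
  field version in record User: tag 4 changed to 37 -> a verdict-level change on User — the shown value reads the same

decoded: FAILS_AT (codes, R1)


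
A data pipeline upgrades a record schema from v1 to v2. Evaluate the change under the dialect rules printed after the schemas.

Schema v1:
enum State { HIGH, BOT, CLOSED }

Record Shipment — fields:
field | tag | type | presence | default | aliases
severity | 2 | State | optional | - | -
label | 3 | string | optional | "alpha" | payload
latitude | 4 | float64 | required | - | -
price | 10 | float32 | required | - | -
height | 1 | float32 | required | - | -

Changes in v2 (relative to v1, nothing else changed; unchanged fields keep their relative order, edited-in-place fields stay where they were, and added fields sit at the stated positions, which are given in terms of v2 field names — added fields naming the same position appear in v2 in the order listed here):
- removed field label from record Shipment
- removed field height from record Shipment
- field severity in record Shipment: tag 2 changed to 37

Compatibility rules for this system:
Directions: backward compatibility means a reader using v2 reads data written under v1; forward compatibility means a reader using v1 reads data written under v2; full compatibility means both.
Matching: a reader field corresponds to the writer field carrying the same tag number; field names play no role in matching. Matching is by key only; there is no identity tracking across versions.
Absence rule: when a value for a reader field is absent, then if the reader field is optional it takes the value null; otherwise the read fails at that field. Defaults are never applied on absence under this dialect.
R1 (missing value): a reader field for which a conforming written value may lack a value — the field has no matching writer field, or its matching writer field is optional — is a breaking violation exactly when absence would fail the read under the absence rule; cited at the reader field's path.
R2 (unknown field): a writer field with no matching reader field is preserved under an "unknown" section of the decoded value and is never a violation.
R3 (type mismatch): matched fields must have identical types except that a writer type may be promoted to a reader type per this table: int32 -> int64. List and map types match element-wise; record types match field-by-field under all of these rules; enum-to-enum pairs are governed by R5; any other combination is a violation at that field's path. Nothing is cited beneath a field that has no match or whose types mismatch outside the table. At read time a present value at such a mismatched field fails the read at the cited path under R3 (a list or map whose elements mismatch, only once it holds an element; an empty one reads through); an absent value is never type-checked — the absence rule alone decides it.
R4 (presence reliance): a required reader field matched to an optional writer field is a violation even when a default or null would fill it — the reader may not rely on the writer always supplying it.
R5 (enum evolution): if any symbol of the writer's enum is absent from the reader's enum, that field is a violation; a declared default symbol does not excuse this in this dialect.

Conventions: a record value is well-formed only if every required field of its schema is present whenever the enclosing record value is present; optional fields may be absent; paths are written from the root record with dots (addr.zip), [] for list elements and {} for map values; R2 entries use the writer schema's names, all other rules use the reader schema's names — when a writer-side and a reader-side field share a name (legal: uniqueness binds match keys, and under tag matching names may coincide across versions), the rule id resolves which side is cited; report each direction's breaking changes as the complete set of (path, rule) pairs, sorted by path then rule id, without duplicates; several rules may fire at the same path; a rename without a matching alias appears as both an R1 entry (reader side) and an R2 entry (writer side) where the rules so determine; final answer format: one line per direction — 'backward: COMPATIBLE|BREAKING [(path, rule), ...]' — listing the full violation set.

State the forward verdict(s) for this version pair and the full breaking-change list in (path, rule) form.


the writer's type comes first in each Shipment pair
forward for Shipment (reader v1, writer v2):
  no writer field matches reader severity
  no writer field matches reader label
  latitude: float64 -> float64, writer required; from latitude
  price: float32 -> float32, writer required; from price
  no writer field matches reader height
  writer field severity has no reader counterpart
  breaking: (height, R1)
  => 1 violation(s): forward is BREAKING for Shipment
the other Shipment changes do not affect what is asked:
  removed field label from record Shipment -> no rule fires on it in Shipment's dialect; the asked verdict holds
  field severity in record Shipment: tag 2 changed to 37 -> no rule fires on it in Shipment's dialect; the asked verdict holds

forward: BREAKING [(height, R1)]


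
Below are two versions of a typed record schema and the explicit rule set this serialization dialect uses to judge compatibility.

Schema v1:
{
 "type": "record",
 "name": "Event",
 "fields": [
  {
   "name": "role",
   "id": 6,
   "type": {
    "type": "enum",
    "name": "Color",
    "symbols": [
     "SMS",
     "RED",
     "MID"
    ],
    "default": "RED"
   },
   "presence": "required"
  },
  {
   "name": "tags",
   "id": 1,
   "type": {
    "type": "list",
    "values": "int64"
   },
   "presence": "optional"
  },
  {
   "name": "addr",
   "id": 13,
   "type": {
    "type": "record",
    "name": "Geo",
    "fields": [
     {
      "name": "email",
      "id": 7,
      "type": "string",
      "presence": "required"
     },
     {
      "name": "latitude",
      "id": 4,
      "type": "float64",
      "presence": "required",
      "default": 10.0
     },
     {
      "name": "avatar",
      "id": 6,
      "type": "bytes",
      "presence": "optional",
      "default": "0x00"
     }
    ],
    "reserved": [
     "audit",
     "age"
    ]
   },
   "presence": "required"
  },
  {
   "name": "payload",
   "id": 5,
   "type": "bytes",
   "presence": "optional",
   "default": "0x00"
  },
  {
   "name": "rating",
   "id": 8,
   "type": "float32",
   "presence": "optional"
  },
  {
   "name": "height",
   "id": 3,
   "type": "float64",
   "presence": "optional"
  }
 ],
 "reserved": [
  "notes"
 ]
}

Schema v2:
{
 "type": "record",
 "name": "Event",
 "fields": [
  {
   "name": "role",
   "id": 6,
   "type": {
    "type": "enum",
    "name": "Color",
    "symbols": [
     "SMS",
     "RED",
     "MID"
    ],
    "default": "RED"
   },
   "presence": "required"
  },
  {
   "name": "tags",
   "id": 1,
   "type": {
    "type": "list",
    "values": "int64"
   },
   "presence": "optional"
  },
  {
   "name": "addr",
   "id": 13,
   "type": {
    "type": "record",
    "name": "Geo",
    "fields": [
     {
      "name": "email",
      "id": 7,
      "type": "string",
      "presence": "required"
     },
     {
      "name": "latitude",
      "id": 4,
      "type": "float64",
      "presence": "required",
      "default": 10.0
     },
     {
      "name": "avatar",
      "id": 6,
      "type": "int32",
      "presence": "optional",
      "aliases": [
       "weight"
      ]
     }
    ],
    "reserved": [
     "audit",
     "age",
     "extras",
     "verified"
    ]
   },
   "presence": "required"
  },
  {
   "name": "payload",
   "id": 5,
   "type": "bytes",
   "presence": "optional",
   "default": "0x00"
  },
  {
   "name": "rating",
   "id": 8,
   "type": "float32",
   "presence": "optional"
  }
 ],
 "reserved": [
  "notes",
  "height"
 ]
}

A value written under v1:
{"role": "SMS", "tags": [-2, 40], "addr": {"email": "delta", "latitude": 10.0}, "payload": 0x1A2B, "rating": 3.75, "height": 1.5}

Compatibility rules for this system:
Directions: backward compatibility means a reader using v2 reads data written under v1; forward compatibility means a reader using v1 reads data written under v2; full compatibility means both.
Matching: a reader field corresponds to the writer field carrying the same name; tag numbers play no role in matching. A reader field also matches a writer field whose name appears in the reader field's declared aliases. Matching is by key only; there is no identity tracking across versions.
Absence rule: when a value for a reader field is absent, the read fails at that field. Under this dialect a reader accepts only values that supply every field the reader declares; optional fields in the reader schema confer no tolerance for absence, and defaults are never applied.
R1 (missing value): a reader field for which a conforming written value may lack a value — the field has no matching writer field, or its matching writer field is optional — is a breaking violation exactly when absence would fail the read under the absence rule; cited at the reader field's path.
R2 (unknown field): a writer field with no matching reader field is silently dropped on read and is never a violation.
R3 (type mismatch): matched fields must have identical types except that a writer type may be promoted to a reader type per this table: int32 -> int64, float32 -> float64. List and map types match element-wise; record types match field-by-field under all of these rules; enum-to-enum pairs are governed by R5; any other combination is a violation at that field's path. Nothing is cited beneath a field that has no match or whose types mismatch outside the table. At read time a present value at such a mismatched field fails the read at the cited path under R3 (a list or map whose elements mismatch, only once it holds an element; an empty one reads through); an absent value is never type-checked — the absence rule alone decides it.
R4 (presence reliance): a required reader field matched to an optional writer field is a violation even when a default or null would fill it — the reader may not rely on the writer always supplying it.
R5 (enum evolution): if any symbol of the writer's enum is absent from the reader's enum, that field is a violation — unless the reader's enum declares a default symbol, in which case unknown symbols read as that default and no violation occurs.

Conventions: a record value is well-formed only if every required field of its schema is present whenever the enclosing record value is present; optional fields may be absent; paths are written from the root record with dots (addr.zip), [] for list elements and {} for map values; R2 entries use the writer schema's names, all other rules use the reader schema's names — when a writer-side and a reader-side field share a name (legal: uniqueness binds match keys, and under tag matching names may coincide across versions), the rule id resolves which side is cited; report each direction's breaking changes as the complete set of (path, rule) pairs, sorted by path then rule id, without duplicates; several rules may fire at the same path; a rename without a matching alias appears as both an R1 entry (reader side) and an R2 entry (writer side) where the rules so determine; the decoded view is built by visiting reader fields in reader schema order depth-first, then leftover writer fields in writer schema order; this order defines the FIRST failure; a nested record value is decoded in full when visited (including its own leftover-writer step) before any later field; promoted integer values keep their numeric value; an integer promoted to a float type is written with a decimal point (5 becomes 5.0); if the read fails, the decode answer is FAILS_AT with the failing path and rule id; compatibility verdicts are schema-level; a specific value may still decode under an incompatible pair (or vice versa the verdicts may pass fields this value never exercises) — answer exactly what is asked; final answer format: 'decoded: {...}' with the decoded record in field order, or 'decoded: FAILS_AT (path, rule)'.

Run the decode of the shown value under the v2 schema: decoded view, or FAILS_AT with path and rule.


decoded: FAILS_AT (addr.avatar, R1)

the writer's type comes first in each Event pair
migrating the Event value to v2:
  role := "SMS"
  tags := [-2, 40]
  addr.email := "delta"
  addr.latitude := 10.0
  read fails at addr.avatar under R1 (no fill)
  => FAILS_AT (addr.avatar, R1)
the other Event changes do not affect what is asked:
  removed field height from record Event (its key "height" joins the reserved list) -> affects the rule determinations only; this particular Event value decodes identically


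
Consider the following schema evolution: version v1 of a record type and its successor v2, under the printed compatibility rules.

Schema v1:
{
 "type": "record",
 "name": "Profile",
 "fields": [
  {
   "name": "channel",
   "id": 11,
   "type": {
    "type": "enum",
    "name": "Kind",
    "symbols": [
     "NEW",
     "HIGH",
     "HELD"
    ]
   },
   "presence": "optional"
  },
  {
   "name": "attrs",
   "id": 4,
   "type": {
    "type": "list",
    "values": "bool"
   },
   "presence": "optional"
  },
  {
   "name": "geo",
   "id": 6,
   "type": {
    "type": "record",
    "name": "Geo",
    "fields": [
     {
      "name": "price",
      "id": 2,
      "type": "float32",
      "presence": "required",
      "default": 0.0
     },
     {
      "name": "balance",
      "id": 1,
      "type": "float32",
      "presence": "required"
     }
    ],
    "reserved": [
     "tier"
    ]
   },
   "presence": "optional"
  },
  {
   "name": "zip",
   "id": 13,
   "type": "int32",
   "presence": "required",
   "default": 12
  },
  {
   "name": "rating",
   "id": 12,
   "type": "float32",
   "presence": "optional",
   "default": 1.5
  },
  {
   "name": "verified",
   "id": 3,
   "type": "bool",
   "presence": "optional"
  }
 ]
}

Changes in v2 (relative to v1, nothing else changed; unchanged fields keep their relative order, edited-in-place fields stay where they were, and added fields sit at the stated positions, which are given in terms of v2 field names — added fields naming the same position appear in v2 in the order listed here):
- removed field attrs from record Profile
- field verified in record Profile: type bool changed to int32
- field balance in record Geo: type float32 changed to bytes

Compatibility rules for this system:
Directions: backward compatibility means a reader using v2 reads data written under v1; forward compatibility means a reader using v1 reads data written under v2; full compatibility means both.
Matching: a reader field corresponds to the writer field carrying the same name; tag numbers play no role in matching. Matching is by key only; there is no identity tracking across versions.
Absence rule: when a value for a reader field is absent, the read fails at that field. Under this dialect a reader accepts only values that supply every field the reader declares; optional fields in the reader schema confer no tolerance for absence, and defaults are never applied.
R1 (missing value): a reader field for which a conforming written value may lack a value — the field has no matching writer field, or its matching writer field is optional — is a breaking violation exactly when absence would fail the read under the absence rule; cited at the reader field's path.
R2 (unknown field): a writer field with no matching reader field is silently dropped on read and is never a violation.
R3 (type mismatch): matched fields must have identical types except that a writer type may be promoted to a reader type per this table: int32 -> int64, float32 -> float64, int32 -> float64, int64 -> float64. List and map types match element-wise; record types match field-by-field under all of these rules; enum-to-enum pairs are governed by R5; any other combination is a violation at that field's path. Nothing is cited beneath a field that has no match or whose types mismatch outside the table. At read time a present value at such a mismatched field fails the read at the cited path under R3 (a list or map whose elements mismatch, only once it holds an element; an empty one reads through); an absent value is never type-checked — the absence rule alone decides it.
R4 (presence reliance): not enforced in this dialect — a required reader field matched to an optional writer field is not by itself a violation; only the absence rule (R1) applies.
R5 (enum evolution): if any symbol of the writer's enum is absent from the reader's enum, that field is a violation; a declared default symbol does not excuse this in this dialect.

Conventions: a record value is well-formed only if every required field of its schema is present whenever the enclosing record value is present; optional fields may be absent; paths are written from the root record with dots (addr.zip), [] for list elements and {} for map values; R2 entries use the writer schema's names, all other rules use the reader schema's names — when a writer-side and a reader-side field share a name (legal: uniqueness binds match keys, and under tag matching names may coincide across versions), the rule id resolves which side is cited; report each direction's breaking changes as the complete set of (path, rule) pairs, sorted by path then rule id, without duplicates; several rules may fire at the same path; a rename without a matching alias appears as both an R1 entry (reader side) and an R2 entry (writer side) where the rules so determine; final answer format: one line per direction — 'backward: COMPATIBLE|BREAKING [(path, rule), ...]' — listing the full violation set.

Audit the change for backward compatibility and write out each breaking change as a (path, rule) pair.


backward: BREAKING [(channel, R1), (geo, R1), (geo.balance, R3), (rating, R1), (verified, R1), (verified, R3)]

the writer's type comes first in each Profile pair
backward for Profile (reader v2, writer v1):
  writer optional, Kind -> Kind: reader channel maps from writer channel
  writer optional, Geo -> Geo: reader geo maps from writer geo
  writer required, int32 -> int32: reader zip maps from writer zip
  writer optional, float32 -> float32: reader rating maps from writer rating
  writer optional, bool -> int32: reader verified maps from writer verified
  writer attrs: unknown to reader
  writer required, float32 -> float32: reader geo.price maps from writer geo.price
  writer required, float32 -> bytes: reader geo.balance maps from writer geo.balance
  rule R1 violated at channel
  rule R1 violated at geo
  rule R3 violated at geo.balance
  rule R1 violated at rating
  rule R1 violated at verified
  rule R3 violated at verified
  => 6 violation(s): backward is BREAKING for Profile
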